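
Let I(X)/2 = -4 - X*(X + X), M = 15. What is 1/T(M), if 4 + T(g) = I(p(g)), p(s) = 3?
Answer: -1/48 ≈ -0.020833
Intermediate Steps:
I(X) = -8 - 4*X**2 (I(X) = 2*(-4 - X*(X + X)) = 2*(-4 - X*2*X) = 2*(-4 - 2*X**2) = -8 - 4*X**2)
T(g) = -48 (T(g) = -4 + (-8 - 4*3**2) = -4 + (-8 - 4*9) = -4 + (-8 - 36) = -4 - 44 = -48)
1/T(M) = 1/(-48) = -1/48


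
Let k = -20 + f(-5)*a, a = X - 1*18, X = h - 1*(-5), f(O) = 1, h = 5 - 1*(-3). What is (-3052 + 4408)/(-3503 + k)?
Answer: -113/294 ≈ -0.38435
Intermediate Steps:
h = 8 (h = 5 + 3 = 8)
X = 13 (X = 8 - 1*(-5) = 8 + 5 = 13)
a = -5 (a = 13 - 1*18 = 13 - 18 = -5)
k = -25 (k = -20 + 1*(-5) = -20 - 5 = -25)
(-3052 + 4408)/(-3503 + k) = (-3052 + 4408)/(-3503 - 25) = 1356/(-3528) = 1356*(-1/3528) = -113/294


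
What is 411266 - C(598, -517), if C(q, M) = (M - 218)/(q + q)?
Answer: 491874871/1196 ≈ 4.1127e+5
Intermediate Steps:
C(q, M) = (-218 + M)/(2*q) (C(q, M) = (-218 + M)/((2*q)) = (-218 + M)*(1/(2*q)) = (-218 + M)/(2*q))
411266 - C(598, -517) = 411266 - (-218 - 517)/(2*598) = 411266 - (-735)/(2*598) = 411266 - 1*(-735/1196) = 411266 + 735/1196 = 491874871/1196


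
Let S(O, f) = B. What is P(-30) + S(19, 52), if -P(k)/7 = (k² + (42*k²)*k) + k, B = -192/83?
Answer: 658348338/83 ≈ 7.9319e+6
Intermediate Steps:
B = -192/83 (B = -192*1/83 = -192/83 ≈ -2.3133)
S(O, f) = -192/83
P(k) = -294*k³ - 7*k - 7*k² (P(k) = -7*((k² + (42*k²)*k) + k) = -7*((k² + 42*k³) + k) = -7*(k + k² + 42*k³) = -294*k³ - 7*k - 7*k²)
P(-30) + S(19, 52) = -7*(-30)*(1 - 30 + 42*(-30)²) - 192/83 = -7*(-30)*(1 - 30 + 42*900) - 192/83 = -7*(-30)*(1 - 30 + 37800) - 192/83 = -7*(-30)*37771 - 192/83 = 7931910 - 192/83 = 658348338/83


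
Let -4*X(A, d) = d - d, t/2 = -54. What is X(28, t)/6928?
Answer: 0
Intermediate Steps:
t = -108 (t = 2*(-54) = -108)
X(A, d) = 0 (X(A, d) = -(d - d)/4 = -¼*0 = 0)
X(28, t)/6928 = 0/6928 = 0*(1/6928) = 0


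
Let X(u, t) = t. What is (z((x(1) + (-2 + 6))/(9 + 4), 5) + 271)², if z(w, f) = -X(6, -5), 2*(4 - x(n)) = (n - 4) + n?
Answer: 76176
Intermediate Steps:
x(n) = 6 - n (x(n) = 4 - ((n - 4) + n)/2 = 4 - ((-4 + n) + n)/2 = 4 - (-4 + 2*n)/2 = 4 + (2 - n) = 6 - n)
z(w, f) = 5 (z(w, f) = -1*(-5) = 5)
(z((x(1) + (-2 + 6))/(9 + 4), 5) + 271)² = (5 + 271)² = 276² = 76176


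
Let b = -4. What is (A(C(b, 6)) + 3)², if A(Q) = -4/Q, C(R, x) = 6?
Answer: 49/9 ≈ 5.4444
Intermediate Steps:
(A(C(b, 6)) + 3)² = (-4/6 + 3)² = (-4*⅙ + 3)² = (-⅔ + 3)² = (7/3)² = 49/9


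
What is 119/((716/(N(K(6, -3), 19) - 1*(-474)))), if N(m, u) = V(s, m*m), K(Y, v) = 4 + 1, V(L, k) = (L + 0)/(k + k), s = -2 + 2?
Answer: 28203/358 ≈ 78.779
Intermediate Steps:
s = 0
V(L, k) = L/(2*k) (V(L, k) = L/((2*k)) = L*(1/(2*k)) = L/(2*k))
K(Y, v) = 5
N(m, u) = 0 (N(m, u) = (½)*0/(m*m) = (½)*0/m² = 0)
119/((716/(N(K(6, -3), 19) - 1*(-474)))) = 119/((716/(0 - 1*(-474)))) = 119/((716/(0 + 474))) = 119/((716/474)) = 119/((716*(1/474))) = 119/(358/237) = 119*(237/358) = 28203/358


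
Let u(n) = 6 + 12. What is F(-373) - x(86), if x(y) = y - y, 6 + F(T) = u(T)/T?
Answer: -2256/373 ≈ -6.0483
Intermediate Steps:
u(n) = 18
F(T) = -6 + 18/T
x(y) = 0
F(-373) - x(86) = (-6 + 18/(-373)) - 1*0 = (-6 + 18*(-1/373)) + 0 = (-6 - 18/373) + 0 = -2256/373 + 0 = -2256/373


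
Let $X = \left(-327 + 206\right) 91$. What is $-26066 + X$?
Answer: $-37077$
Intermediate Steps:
$X = -11011$ ($X = \left(-121\right) 91 = -11011$)
$-26066 + X = -26066 - 11011 = -37077$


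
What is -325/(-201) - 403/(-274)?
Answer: 170053/55074 ≈ 3.0877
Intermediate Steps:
-325/(-201) - 403/(-274) = -325*(-1/201) - 403*(-1/274) = 325/201 + 403/274 = 170053/55074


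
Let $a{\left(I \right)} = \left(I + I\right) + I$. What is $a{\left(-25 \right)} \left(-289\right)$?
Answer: $21675$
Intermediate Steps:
$a{\left(I \right)} = 3 I$ ($a{\left(I \right)} = 2 I + I = 3 I$)
$a{\left(-25 \right)} \left(-289\right) = 3 \left(-25\right) \left(-289\right) = \left(-75\right) \left(-289\right) = 21675$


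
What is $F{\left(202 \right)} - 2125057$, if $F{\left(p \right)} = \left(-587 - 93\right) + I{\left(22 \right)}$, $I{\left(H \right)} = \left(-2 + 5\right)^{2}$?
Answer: $-2125728$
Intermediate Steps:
$I{\left(H \right)} = 9$ ($I{\left(H \right)} = 3^{2} = 9$)
$F{\left(p \right)} = -671$ ($F{\left(p \right)} = \left(-587 - 93\right) + 9 = -680 + 9 = -671$)
$F{\left(202 \right)} - 2125057 = -671 - 2125057 = -2125728$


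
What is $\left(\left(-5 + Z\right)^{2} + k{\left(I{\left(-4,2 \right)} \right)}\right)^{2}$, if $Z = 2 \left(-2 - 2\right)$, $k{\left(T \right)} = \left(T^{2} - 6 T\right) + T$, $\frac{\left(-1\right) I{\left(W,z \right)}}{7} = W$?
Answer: $660969$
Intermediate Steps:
$I{\left(W,z \right)} = - 7 W$
$k{\left(T \right)} = T^{2} - 5 T$
$Z = -8$ ($Z = 2 \left(-4\right) = -8$)
$\left(\left(-5 + Z\right)^{2} + k{\left(I{\left(-4,2 \right)} \right)}\right)^{2} = \left(\left(-5 - 8\right)^{2} + \left(-7\right) \left(-4\right) \left(-5 - -28\right)\right)^{2} = \left(\left(-13\right)^{2} + 28 \left(-5 + 28\right)\right)^{2} = \left(169 + 28 \cdot 23\right)^{2} = \left(169 + 644\right)^{2} = 813^{2} = 660969$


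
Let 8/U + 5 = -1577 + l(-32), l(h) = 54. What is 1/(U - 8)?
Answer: -191/1529 ≈ -0.12492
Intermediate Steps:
U = -1/191 (U = 8/(-5 + (-1577 + 54)) = 8/(-5 - 1523) = 8/(-1528) = 8*(-1/1528) = -1/191 ≈ -0.0052356)
1/(U - 8) = 1/(-1/191 - 8) = 1/(-1529/191) = -191/1529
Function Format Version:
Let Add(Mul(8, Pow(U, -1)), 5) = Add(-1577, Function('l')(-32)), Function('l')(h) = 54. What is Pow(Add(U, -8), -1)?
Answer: Rational(-191, 1529) ≈ -0.12492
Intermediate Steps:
U = Rational(-1, 191) (U = Mul(8, Pow(Add(-5, Add(-1577, 54)), -1)) = Mul(8, Pow(Add(-5, -1523), -1)) = Mul(8, Pow(-1528, -1)) = Mul(8, Rational(-1, 1528)) = Rational(-1, 191) ≈ -0.0052356)
Pow(Add(U, -8), -1) = Pow(Add(Rational(-1, 191), -8), -1) = Pow(Rational(-1529, 191), -1) = Rational(-191, 1529)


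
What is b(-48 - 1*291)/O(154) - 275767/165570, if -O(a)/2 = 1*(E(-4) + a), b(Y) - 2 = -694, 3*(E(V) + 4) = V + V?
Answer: 24986323/36590970 ≈ 0.68285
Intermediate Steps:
E(V) = -4 + 2*V/3 (E(V) = -4 + (V + V)/3 = -4 + (2*V)/3 = -4 + 2*V/3)
b(Y) = -692 (b(Y) = 2 - 694 = -692)
O(a) = 40/3 - 2*a (O(a) = -2*((-4 + (⅔)*(-4)) + a) = -2*((-4 - 8/3) + a) = -2*(-20/3 + a) = 40/3 - 2*a)
b(-48 - 1*291)/O(154) - 275767/165570 = -692/(40/3 - 2*154) - 275767/165570 = -692/(40/3 - 308) - 275767*1/165570 = -692/(-884/3) - 275767/165570 = -692*(-3/884) - 275767/165570 = 519/221 - 275767/165570 = 24986323/36590970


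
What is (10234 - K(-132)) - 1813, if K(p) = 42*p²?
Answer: -723387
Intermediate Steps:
(10234 - K(-132)) - 1813 = (10234 - 42*(-132)²) - 1813 = (10234 - 42*17424) - 1813 = (10234 - 1*731808) - 1813 = (10234 - 731808) - 1813 = -721574 - 1813 = -723387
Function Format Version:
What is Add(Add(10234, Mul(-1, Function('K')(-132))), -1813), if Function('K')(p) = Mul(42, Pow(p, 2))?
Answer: -723387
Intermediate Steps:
Add(Add(10234, Mul(-1, Function('K')(-132))), -1813) = Add(Add(10234, Mul(-1, Mul(42, Pow(-132, 2)))), -1813) = Add(Add(10234, Mul(-1, Mul(42, 17424))), -1813) = Add(Add(10234, Mul(-1, 731808)), -1813) = Add(Add(10234, -731808), -1813) = Add(-721574, -1813) = -723387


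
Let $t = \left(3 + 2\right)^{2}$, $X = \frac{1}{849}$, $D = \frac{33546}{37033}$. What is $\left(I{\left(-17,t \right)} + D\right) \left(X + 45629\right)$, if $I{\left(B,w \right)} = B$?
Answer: $- \frac{23089038197330}{31441017} \approx -7.3436 \cdot 10^{5}$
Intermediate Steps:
$D = \frac{33546}{37033}$ ($D = 33546 \cdot \frac{1}{37033} = \frac{33546}{37033} \approx 0.90584$)
$X = \frac{1}{849} \approx 0.0011779$
$t = 25$ ($t = 5^{2} = 25$)
$\left(I{\left(-17,t \right)} + D\right) \left(X + 45629\right) = \left(-17 + \frac{33546}{37033}\right) \left(\frac{1}{849} + 45629\right) = \left(- \frac{596015}{37033}\right) \frac{38739022}{849} = - \frac{23089038197330}{31441017}$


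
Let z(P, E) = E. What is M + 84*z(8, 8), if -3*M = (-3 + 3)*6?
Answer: 672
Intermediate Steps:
M = 0 (M = -(-3 + 3)*6/3 = -0*6 = -⅓*0 = 0)
M + 84*z(8, 8) = 0 + 84*8 = 0 + 672 = 672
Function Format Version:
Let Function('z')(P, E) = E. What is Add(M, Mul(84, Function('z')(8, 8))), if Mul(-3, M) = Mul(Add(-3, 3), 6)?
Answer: 672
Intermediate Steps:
M = 0 (M = Mul(Rational(-1, 3), Mul(Add(-3, 3), 6)) = Mul(Rational(-1, 3), Mul(0, 6)) = Mul(Rational(-1, 3), 0) = 0)
Add(M, Mul(84, Function('z')(8, 8))) = Add(0, Mul(84, 8)) = Add(0, 672) = 672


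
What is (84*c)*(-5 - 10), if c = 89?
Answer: -112140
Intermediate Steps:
(84*c)*(-5 - 10) = (84*89)*(-5 - 10) = 7476*(-15) = -112140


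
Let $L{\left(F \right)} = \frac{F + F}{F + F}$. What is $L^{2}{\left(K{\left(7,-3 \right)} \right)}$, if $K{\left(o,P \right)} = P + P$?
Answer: $1$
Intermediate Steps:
$K{\left(o,P \right)} = 2 P$
$L{\left(F \right)} = 1$ ($L{\left(F \right)} = \frac{2 F}{2 F} = 2 F \frac{1}{2 F} = 1$)
$L^{2}{\left(K{\left(7,-3 \right)} \right)} = 1^{2} = 1$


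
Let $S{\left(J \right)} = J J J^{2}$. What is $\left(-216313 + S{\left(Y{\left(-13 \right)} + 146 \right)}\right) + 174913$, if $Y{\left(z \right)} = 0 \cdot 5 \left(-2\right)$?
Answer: $454330456$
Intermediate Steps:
$Y{\left(z \right)} = 0$ ($Y{\left(z \right)} = 0 \left(-2\right) = 0$)
$S{\left(J \right)} = J^{4}$ ($S{\left(J \right)} = J^{2} J^{2} = J^{4}$)
$\left(-216313 + S{\left(Y{\left(-13 \right)} + 146 \right)}\right) + 174913 = \left(-216313 + \left(0 + 146\right)^{4}\right) + 174913 = \left(-216313 + 146^{4}\right) + 174913 = \left(-216313 + 454371856\right) + 174913 = 454155543 + 174913 = 454330456$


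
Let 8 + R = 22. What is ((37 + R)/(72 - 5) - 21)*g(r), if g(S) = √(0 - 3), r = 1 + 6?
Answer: -1356*I*√3/67 ≈ -35.055*I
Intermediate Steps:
R = 14 (R = -8 + 22 = 14)
r = 7
g(S) = I*√3 (g(S) = √(-3) = I*√3)
((37 + R)/(72 - 5) - 21)*g(r) = ((37 + 14)/(72 - 5) - 21)*(I*√3) = (51/67 - 21)*(I*√3) = -1356*I*√3/67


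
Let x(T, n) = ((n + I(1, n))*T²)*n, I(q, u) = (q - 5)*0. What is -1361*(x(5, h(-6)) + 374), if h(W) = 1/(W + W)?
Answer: -73332041/144 ≈ -5.0925e+5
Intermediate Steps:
I(q, u) = 0 (I(q, u) = (-5 + q)*0 = 0)
h(W) = 1/(2*W)
x(T, n) = T²*n² (x(T, n) = ((n + 0)*T²)*n = (n*T²)*n = T²*n²)
-1361*(x(5, h(-6)) + 374) = -1361*(5²*((½)/(-6))² + 374) = -1361*(25*((½)*(-⅙))² + 374) = -1361*(25*(-1/12)² + 374) = -1361*(25*(1/144) + 374) = -1361*(25/144 + 374) = -1361*53881/144 = -73332041/144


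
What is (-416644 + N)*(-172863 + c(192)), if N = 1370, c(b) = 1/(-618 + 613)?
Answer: 358927962584/5 ≈ 7.1786e+10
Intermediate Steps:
c(b) = -1/5 (c(b) = 1/(-5) = -1/5)
(-416644 + N)*(-172863 + c(192)) = (-416644 + 1370)*(-172863 - 1/5) = -415274*(-864316/5) = 358927962584/5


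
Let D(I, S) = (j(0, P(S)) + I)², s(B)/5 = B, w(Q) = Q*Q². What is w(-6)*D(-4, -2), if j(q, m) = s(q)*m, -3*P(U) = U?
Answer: -3456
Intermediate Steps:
P(U) = -U/3
w(Q) = Q³
s(B) = 5*B
j(q, m) = 5*m*q (j(q, m) = (5*q)*m = 5*m*q)
D(I, S) = I² (D(I, S) = (5*(-S/3)*0 + I)² = (0 + I)² = I²)
w(-6)*D(-4, -2) = (-6)³*(-4)² = -216*16 = -3456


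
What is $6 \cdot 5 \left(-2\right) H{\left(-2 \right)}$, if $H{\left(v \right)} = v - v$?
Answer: $0$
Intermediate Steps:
$H{\left(v \right)} = 0$
$6 \cdot 5 \left(-2\right) H{\left(-2 \right)} = 6 \cdot 5 \left(-2\right) 0 = 6 \left(-10\right) 0 = \left(-60\right) 0 = 0$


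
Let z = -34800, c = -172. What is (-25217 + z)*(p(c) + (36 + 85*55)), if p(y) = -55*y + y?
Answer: -840177983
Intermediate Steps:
p(y) = -54*y
(-25217 + z)*(p(c) + (36 + 85*55)) = (-25217 - 34800)*(-54*(-172) + (36 + 85*55)) = -60017*(9288 + (36 + 4675)) = -60017*(9288 + 4711) = -60017*13999 = -840177983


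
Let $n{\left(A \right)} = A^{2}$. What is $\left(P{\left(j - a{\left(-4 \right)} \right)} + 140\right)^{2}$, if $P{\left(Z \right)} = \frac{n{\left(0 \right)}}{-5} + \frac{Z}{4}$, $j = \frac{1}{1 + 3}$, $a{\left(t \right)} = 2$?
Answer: $\frac{4986289}{256} \approx 19478.0$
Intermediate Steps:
$j = \frac{1}{4} \approx 0.25$
$P{\left(Z \right)} = \frac{Z}{4}$ ($P{\left(Z \right)} = \frac{0^{2}}{-5} + \frac{Z}{4} = 0 \left(- \frac{1}{5}\right) + Z \frac{1}{4} = 0 + \frac{Z}{4} = \frac{Z}{4}$)
$\left(P{\left(j - a{\left(-4 \right)} \right)} + 140\right)^{2} = \left(\frac{\frac{1}{4} - 2}{4} + 140\right)^{2} = \left(\frac{1}{4} \left(- \frac{7}{4}\right) + 140\right)^{2} = \left(- \frac{7}{16} + 140\right)^{2} = \left(\frac{2233}{16}\right)^{2} = \frac{4986289}{256}$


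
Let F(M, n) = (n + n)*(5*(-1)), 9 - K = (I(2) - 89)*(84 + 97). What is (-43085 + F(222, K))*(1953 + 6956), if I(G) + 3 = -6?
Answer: -1964924495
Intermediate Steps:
I(G) = -9 (I(G) = -3 - 6 = -9)
K = 17747 (K = 9 - (-9 - 89)*(84 + 97) = 9 - (-98)*181 = 9 - 1*(-17738) = 9 + 17738 = 17747)
F(M, n) = -10*n (F(M, n) = (2*n)*(-5) = -10*n)
(-43085 + F(222, K))*(1953 + 6956) = (-43085 - 10*17747)*(1953 + 6956) = (-43085 - 177470)*8909 = -220555*8909 = -1964924495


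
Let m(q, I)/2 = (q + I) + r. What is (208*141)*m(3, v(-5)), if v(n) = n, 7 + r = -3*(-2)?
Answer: -175968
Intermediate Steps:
r = -1 (r = -7 - 3*(-2) = -7 + 6 = -1)
m(q, I) = -2 + 2*I + 2*q (m(q, I) = 2*((q + I) - 1) = 2*((I + q) - 1) = 2*(-1 + I + q) = -2 + 2*I + 2*q)
(208*141)*m(3, v(-5)) = (208*141)*(-2 + 2*(-5) + 2*3) = 29328*(-2 - 10 + 6) = 29328*(-6) = -175968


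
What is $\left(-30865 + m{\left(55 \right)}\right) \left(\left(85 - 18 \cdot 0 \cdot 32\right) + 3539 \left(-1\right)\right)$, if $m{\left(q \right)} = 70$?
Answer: $106365930$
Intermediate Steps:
$\left(-30865 + m{\left(55 \right)}\right) \left(\left(85 - 18 \cdot 0 \cdot 32\right) + 3539 \left(-1\right)\right) = \left(-30865 + 70\right) \left(\left(85 - 18 \cdot 0 \cdot 32\right) + 3539 \left(-1\right)\right) = - 30795 \left(\left(85 - 0\right) - 3539\right) = - 30795 \left(\left(85 + 0\right) - 3539\right) = - 30795 \left(85 - 3539\right) = \left(-30795\right) \left(-3454\right) = 106365930$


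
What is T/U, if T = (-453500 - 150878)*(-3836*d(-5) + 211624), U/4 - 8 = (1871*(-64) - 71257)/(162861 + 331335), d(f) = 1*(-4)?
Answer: -1883085343108144/418063 ≈ -4.5043e+9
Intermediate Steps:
d(f) = -4
U = 1254189/41183 (U = 32 + 4*((1871*(-64) - 71257)/(162861 + 331335)) = 32 + 4*((-119744 - 71257)/494196) = 32 + 4*(-191001*1/494196) = 32 + 4*(-63667/164732) = 32 - 63667/41183 = 1254189/41183 ≈ 30.454)
T = -137174465904 (T = (-453500 - 150878)*(-3836*(-4) + 211624) = -604378*(15344 + 211624) = -604378*226968 = -137174465904)
T/U = -137174465904/1254189/41183 = -137174465904*41183/1254189 = -1883085343108144/418063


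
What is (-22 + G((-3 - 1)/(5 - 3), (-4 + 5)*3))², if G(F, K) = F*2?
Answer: 676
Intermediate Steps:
G(F, K) = 2*F
(-22 + G((-3 - 1)/(5 - 3), (-4 + 5)*3))² = (-22 + 2*((-3 - 1)/(5 - 3)))² = (-22 + 2*(-4/2))² = (-22 + 2*(-4*½))² = (-22 + 2*(-2))² = (-22 - 4)² = (-26)² = 676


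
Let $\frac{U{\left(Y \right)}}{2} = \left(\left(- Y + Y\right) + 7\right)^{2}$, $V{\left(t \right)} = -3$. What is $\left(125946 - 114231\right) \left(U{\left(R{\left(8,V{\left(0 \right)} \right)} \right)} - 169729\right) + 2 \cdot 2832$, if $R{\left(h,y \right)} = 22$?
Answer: $-1987221501$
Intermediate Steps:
$U{\left(Y \right)} = 98$ ($U{\left(Y \right)} = 2 \left(\left(- Y + Y\right) + 7\right)^{2} = 2 \left(0 + 7\right)^{2} = 2 \cdot 7^{2} = 2 \cdot 49 = 98$)
$\left(125946 - 114231\right) \left(U{\left(R{\left(8,V{\left(0 \right)} \right)} \right)} - 169729\right) + 2 \cdot 2832 = \left(125946 - 114231\right) \left(98 - 169729\right) + 2 \cdot 2832 = 11715 \left(-169631\right) + 5664 = -1987227165 + 5664 = -1987221501$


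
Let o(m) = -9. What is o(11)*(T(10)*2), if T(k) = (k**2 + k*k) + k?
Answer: -3780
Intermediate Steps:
T(k) = k + 2*k**2 (T(k) = (k**2 + k**2) + k = 2*k**2 + k = k + 2*k**2)
o(11)*(T(10)*2) = -9*10*(1 + 2*10)*2 = -9*10*(1 + 20)*2 = -9*10*21*2 = -1890*2 = -9*420 = -3780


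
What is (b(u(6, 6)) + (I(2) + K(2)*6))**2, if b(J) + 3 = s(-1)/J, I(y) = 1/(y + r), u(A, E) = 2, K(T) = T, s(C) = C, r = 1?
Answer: 2809/36 ≈ 78.028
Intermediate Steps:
I(y) = 1/(1 + y) (I(y) = 1/(y + 1) = 1/(1 + y))
b(J) = -3 - 1/J
(b(u(6, 6)) + (I(2) + K(2)*6))**2 = ((-3 - 1/2) + (1/(1 + 2) + 2*6))**2 = ((-3 - 1*1/2) + (1/3 + 12))**2 = ((-3 - 1/2) + (1/3 + 12))**2 = (-7/2 + 37/3)**2 = (53/6)**2 = 2809/36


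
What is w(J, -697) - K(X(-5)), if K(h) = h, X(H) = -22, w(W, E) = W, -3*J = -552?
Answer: 206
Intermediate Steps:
J = 184 (J = -⅓*(-552) = 184)
w(J, -697) - K(X(-5)) = 184 - 1*(-22) = 184 + 22 = 206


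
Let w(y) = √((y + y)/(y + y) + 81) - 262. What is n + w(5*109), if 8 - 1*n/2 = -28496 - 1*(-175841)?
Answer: -294936 + √82 ≈ -2.9493e+5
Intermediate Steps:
n = -294674 (n = 16 - 2*(-28496 - 1*(-175841)) = 16 - 2*(-28496 + 175841) = 16 - 2*147345 = 16 - 294690 = -294674)
w(y) = -262 + √82 (w(y) = √((2*y)/((2*y)) + 81) - 262 = √((2*y)*(1/(2*y)) + 81) - 262 = √(1 + 81) - 262 = √82 - 262 = -262 + √82)
n + w(5*109) = -294674 + (-262 + √82) = -294936 + √82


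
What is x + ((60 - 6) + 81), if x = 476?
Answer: 611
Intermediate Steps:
x + ((60 - 6) + 81) = 476 + ((60 - 6) + 81) = 476 + (54 + 81) = 476 + 135 = 611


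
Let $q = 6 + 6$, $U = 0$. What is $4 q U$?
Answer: $0$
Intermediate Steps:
$q = 12$
$4 q U = 4 \cdot 12 \cdot 0 = 48 \cdot 0 = 0$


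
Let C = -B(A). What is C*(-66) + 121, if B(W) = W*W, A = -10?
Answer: 6721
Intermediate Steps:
B(W) = W²
C = -100 (C = -1*(-10)² = -1*100 = -100)
C*(-66) + 121 = -100*(-66) + 121 = 6600 + 121 = 6721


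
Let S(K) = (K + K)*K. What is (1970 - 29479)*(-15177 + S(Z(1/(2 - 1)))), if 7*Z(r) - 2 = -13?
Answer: 20451043379/49 ≈ 4.1737e+8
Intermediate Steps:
Z(r) = -11/7 (Z(r) = 2/7 + (⅐)*(-13) = 2/7 - 13/7 = -11/7)
S(K) = 2*K² (S(K) = (2*K)*K = 2*K²)
(1970 - 29479)*(-15177 + S(Z(1/(2 - 1)))) = (1970 - 29479)*(-15177 + 2*(-11/7)²) = -27509*(-15177 + 2*(121/49)) = -27509*(-15177 + 242/49) = -27509*(-743431/49) = 20451043379/49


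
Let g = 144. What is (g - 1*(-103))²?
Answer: 61009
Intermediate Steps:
(g - 1*(-103))² = (144 - 1*(-103))² = (144 + 103)² = 247² = 61009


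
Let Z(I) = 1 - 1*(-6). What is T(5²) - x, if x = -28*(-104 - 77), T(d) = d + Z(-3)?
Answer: -5036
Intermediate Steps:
Z(I) = 7 (Z(I) = 1 + 6 = 7)
T(d) = 7 + d (T(d) = d + 7 = 7 + d)
x = 5068 (x = -28*(-181) = 5068)
T(5²) - x = (7 + 5²) - 1*5068 = (7 + 25) - 5068 = 32 - 5068 = -5036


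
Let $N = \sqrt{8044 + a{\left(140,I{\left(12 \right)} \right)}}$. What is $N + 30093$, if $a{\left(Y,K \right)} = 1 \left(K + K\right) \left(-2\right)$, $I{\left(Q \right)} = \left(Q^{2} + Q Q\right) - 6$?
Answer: $30093 + 2 \sqrt{1729} \approx 30176.0$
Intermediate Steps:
$I{\left(Q \right)} = -6 + 2 Q^{2}$ ($I{\left(Q \right)} = \left(Q^{2} + Q^{2}\right) - 6 = 2 Q^{2} - 6 = -6 + 2 Q^{2}$)
$a{\left(Y,K \right)} = - 4 K$ ($a{\left(Y,K \right)} = 1 \cdot 2 K \left(-2\right) = 2 K \left(-2\right) = - 4 K$)
$N = 2 \sqrt{1729}$ ($N = \sqrt{8044 - 4 \left(-6 + 2 \cdot 12^{2}\right)} = \sqrt{8044 - 4 \left(-6 + 2 \cdot 144\right)} = \sqrt{8044 - 4 \left(-6 + 288\right)} = \sqrt{8044 - 1128} = \sqrt{6916} = 2 \sqrt{1729} \approx 83.162$)
$N + 30093 = 2 \sqrt{1729} + 30093 = 30093 + 2 \sqrt{1729}$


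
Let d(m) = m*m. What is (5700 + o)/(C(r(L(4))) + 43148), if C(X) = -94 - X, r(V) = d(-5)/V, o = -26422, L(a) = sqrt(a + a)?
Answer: -7137319904/14829174703 - 1036100*sqrt(2)/14829174703 ≈ -0.48140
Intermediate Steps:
d(m) = m**2
L(a) = sqrt(2)*sqrt(a) (L(a) = sqrt(2*a) = sqrt(2)*sqrt(a))
r(V) = 25/V (r(V) = (-5)**2/V = 25/V)
(5700 + o)/(C(r(L(4))) + 43148) = (5700 - 26422)/((-94 - 25/(sqrt(2)*sqrt(4))) + 43148) = -20722/((-94 - 25/(sqrt(2)*2)) + 43148) = -20722/((-94 - 25/(2*sqrt(2))) + 43148) = -20722/((-94 - 25*sqrt(2)/4) + 43148) = -20722/(43054 - 25*sqrt(2)/4)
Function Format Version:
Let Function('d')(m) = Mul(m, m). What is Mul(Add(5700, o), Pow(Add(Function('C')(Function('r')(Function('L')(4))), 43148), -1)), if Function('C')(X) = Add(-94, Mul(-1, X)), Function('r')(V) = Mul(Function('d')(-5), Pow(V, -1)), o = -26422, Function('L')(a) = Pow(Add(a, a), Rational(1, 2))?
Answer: Add(Rational(-7137319904, 14829174703), Mul(Rational(-1036100, 14829174703), Pow(2, Rational(1, 2)))) ≈ -0.48140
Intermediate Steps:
Function('d')(m) = Pow(m, 2)
Function('L')(a) = Mul(Pow(2, Rational(1, 2)), Pow(a, Rational(1, 2))) (Function('L')(a) = Pow(Mul(2, a), Rational(1, 2)) = Mul(Pow(2, Rational(1, 2)), Pow(a, Rational(1, 2))))
Function('r')(V) = Mul(25, Pow(V, -1)) (Function('r')(V) = Mul(Pow(-5, 2), Pow(V, -1)) = Mul(25, Pow(V, -1)))
Mul(Add(5700, o), Pow(Add(Function('C')(Function('r')(Function('L')(4))), 43148), -1)) = Mul(Add(5700, -26422), Pow(Add(Add(-94, Mul(-1, Mul(25, Pow(Mul(Pow(2, Rational(1, 2)), Pow(4, Rational(1, 2))), -1)))), 43148), -1)) = Mul(-20722, Pow(Add(Add(-94, Mul(-1, Mul(25, Pow(Mul(Pow(2, Rational(1, 2)), 2), -1)))), 43148), -1)) = Mul(-20722, Pow(Add(Add(-94, Mul(-1, Mul(25, Pow(Mul(2, Pow(2, Rational(1, 2))), -1)))), 43148), -1)) = Mul(-20722, Pow(Add(Add(-94, Mul(-1, Mul(25, Mul(Rational(1, 4), Pow(2, Rational(1, 2)))))), 43148), -1)) = Mul(-20722, Pow(Add(Add(-94, Mul(-1, Mul(Rational(25, 4), Pow(2, Rational(1, 2))))), 43148), -1)) = Mul(-20722, Pow(Add(Add(-94, Mul(Rational(-25, 4), Pow(2, Rational(1, 2)))), 43148), -1)) = Mul(-20722, Pow(Add(43054, Mul(Rational(-25, 4), Pow(2, Rational(1, 2)))), -1))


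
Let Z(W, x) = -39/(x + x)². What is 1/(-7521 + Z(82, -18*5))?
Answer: -10800/81226813 ≈ -0.00013296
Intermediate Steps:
Z(W, x) = -39/(4*x²) (Z(W, x) = -39*1/(4*x²) = -39/(4*x²))
1/(-7521 + Z(82, -18*5)) = 1/(-7521 - 39/(4*(-18*5)²)) = 1/(-7521 - 39/4/(-90)²) = 1/(-7521 - 39/4*1/8100) = 1/(-7521 - 13/10800) = 1/(-81226813/10800) = -10800/81226813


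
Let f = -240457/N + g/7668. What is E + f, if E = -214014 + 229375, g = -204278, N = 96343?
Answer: 5663269481567/369379062 ≈ 15332.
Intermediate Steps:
E = 15361
f = -10762289815/369379062 (f = -240457/96343 - 204278/7668 = -240457*1/96343 - 204278*1/7668 = -240457/96343 - 102139/3834 = -10762289815/369379062 ≈ -29.136)
E + f = 15361 - 10762289815/369379062 = 5663269481567/369379062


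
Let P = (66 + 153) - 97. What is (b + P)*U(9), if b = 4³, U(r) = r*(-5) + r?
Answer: -6696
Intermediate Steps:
U(r) = -4*r (U(r) = -5*r + r = -4*r)
b = 64
P = 122 (P = 219 - 97 = 122)
(b + P)*U(9) = (64 + 122)*(-4*9) = 186*(-36) = -6696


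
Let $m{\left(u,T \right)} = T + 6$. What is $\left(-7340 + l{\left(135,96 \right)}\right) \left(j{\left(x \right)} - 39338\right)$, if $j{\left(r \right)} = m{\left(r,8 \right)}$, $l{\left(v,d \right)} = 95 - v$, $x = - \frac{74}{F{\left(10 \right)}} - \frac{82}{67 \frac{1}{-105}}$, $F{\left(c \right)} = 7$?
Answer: $290211120$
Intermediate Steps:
$x = \frac{55312}{469}$ ($x = - \frac{74}{7} - \frac{82}{67 \frac{1}{-105}} = \left(-74\right) \frac{1}{7} - \frac{82}{67 \left(- \frac{1}{105}\right)} = - \frac{74}{7} - \frac{82}{- \frac{67}{105}} = - \frac{74}{7} - - \frac{8610}{67} = - \frac{74}{7} + \frac{8610}{67} = \frac{55312}{469} \approx 117.94$)
$m{\left(u,T \right)} = 6 + T$
$j{\left(r \right)} = 14$ ($j{\left(r \right)} = 6 + 8 = 14$)
$\left(-7340 + l{\left(135,96 \right)}\right) \left(j{\left(x \right)} - 39338\right) = \left(-7340 + \left(95 - 135\right)\right) \left(14 - 39338\right) = \left(-7340 + \left(95 - 135\right)\right) \left(-39324\right) = \left(-7340 - 40\right) \left(-39324\right) = \left(-7380\right) \left(-39324\right) = 290211120$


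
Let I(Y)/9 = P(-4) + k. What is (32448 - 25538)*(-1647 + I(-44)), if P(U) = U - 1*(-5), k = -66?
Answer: -15423120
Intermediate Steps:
P(U) = 5 + U (P(U) = U + 5 = 5 + U)
I(Y) = -585 (I(Y) = 9*((5 - 4) - 66) = 9*(1 - 66) = 9*(-65) = -585)
(32448 - 25538)*(-1647 + I(-44)) = (32448 - 25538)*(-1647 - 585) = 6910*(-2232) = -15423120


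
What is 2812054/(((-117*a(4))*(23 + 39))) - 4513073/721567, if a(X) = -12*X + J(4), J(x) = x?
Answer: 26755490035/10468494036 ≈ 2.5558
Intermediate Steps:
a(X) = 4 - 12*X (a(X) = -12*X + 4 = 4 - 12*X)
2812054/(((-117*a(4))*(23 + 39))) - 4513073/721567 = 2812054/(((-117*(4 - 12*4))*(23 + 39))) - 4513073/721567 = 2812054/((-117*(4 - 48)*62)) - 4513073*1/721567 = 2812054/((-117*(-44)*62)) - 4513073/721567 = 2812054/((5148*62)) - 4513073/721567 = 2812054/319176 - 4513073/721567 = 2812054*(1/319176) - 4513073/721567 = 1406027/159588 - 4513073/721567 = 26755490035/10468494036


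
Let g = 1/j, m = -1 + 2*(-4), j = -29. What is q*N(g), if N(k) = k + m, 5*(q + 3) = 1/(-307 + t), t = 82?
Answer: 884512/32625 ≈ 27.111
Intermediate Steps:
q = -3376/1125 (q = -3 + 1/(5*(-307 + 82)) = -3 + (1/5)/(-225) = -3 + (1/5)*(-1/225) = -3 - 1/1125 = -3376/1125 ≈ -3.0009)
m = -9 (m = -1 - 8 = -9)
g = -1/29 (g = 1/(-29) = -1/29 ≈ -0.034483)
N(k) = -9 + k (N(k) = k - 9 = -9 + k)
q*N(g) = -3376*(-9 - 1/29)/1125 = -3376/1125*(-262/29) = 884512/32625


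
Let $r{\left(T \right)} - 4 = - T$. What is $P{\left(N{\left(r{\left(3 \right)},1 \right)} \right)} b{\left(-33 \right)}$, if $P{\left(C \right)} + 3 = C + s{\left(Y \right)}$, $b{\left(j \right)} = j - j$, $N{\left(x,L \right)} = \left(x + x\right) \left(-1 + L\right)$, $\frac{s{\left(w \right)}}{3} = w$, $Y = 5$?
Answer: $0$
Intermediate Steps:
$s{\left(w \right)} = 3 w$
$r{\left(T \right)} = 4 - T$
$N{\left(x,L \right)} = 2 x \left(-1 + L\right)$
$b{\left(j \right)} = 0$
$P{\left(C \right)} = 12 + C$ ($P{\left(C \right)} = -3 + \left(C + 3 \cdot 5\right) = -3 + \left(C + 15\right) = -3 + \left(15 + C\right) = 12 + C$)
$P{\left(N{\left(r{\left(3 \right)},1 \right)} \right)} b{\left(-33 \right)} = \left(12 + 2 \left(4 - 3\right) \left(-1 + 1\right)\right) 0 = \left(12 + 2 \left(4 - 3\right) 0\right) 0 = \left(12 + 2 \cdot 1 \cdot 0\right) 0 = \left(12 + 0\right) 0 = 12 \cdot 0 = 0$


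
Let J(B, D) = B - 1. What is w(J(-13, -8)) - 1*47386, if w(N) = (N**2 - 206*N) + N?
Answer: -44320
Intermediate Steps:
J(B, D) = -1 + B
w(N) = N**2 - 205*N
w(J(-13, -8)) - 1*47386 = (-1 - 13)*(-205 + (-1 - 13)) - 1*47386 = -14*(-205 - 14) - 47386 = -14*(-219) - 47386 = 3066 - 47386 = -44320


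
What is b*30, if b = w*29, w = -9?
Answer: -7830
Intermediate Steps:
b = -261 (b = -9*29 = -261)
b*30 = -261*30 = -7830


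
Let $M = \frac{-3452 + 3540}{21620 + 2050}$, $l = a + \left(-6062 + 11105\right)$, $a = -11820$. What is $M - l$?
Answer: $\frac{80205839}{11835} \approx 6777.0$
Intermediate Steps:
$l = -6777$ ($l = -11820 + \left(-6062 + 11105\right) = -11820 + 5043 = -6777$)
$M = \frac{44}{11835}$ ($M = \frac{88}{23670} = 88 \cdot \frac{1}{23670} = \frac{44}{11835} \approx 0.0037178$)
$M - l = \frac{44}{11835} - -6777 = \frac{44}{11835} + 6777 = \frac{80205839}{11835}$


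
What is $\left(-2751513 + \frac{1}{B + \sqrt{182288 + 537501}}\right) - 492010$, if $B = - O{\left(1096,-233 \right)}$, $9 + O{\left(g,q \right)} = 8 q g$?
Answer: $- \frac{13537350009893756707}{4173656240420} - \frac{31 \sqrt{749}}{4173656240420} \approx -3.2435 \cdot 10^{6}$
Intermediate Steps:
$O{\left(g,q \right)} = -9 + 8 g q$ ($O{\left(g,q \right)} = -9 + 8 q g = -9 + 8 g q$)
$B = 2042953$ ($B = - (-9 + 8 \cdot 1096 \left(-233\right)) = - (-9 - 2042944) = \left(-1\right) \left(-2042953\right) = 2042953$)
$\left(-2751513 + \frac{1}{B + \sqrt{182288 + 537501}}\right) - 492010 = \left(-2751513 + \frac{1}{2042953 + \sqrt{182288 + 537501}}\right) - 492010 = \left(-2751513 + \frac{1}{2042953 + \sqrt{719789}}\right) - 492010 = \left(-2751513 + \frac{1}{2042953 + 31 \sqrt{749}}\right) - 492010 = -3243523 + \frac{1}{2042953 + 31 \sqrt{749}}$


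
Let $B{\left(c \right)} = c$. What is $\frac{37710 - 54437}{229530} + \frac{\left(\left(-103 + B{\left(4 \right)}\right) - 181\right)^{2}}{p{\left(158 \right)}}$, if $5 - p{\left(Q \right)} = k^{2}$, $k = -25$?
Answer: $- \frac{900276137}{7115430} \approx -126.52$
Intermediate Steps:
$p{\left(Q \right)} = -620$ ($p{\left(Q \right)} = 5 - \left(-25\right)^{2} = 5 - 625 = -620$)
$\frac{37710 - 54437}{229530} + \frac{\left(\left(-103 + B{\left(4 \right)}\right) - 181\right)^{2}}{p{\left(158 \right)}} = \frac{37710 - 54437}{229530} + \frac{\left(\left(-103 + 4\right) - 181\right)^{2}}{-620} = \left(37710 - 54437\right) \frac{1}{229530} + \left(-99 - 181\right)^{2} \left(- \frac{1}{620}\right) = \left(-16727\right) \frac{1}{229530} + \left(-280\right)^{2} \left(- \frac{1}{620}\right) = - \frac{16727}{229530} + 78400 \left(- \frac{1}{620}\right) = - \frac{16727}{229530} - \frac{3920}{31} = - \frac{900276137}{7115430}$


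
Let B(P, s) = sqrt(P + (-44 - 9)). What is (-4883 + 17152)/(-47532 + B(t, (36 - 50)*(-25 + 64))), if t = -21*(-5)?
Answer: -145792527/564822743 - 12269*sqrt(13)/1129645486 ≈ -0.25816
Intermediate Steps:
t = 105
B(P, s) = sqrt(-53 + P) (B(P, s) = sqrt(P - 53) = sqrt(-53 + P))
(-4883 + 17152)/(-47532 + B(t, (36 - 50)*(-25 + 64))) = (-4883 + 17152)/(-47532 + sqrt(-53 + 105)) = 12269/(-47532 + sqrt(52)) = 12269/(-47532 + 2*sqrt(13))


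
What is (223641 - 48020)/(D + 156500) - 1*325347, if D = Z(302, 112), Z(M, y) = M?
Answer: -51014884673/156802 ≈ -3.2535e+5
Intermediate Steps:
D = 302
(223641 - 48020)/(D + 156500) - 1*325347 = (223641 - 48020)/(302 + 156500) - 1*325347 = 175621/156802 - 325347 = -51014884673/156802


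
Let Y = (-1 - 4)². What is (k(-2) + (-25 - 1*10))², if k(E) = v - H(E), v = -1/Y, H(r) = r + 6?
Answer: 952576/625 ≈ 1524.1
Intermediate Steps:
Y = 25 (Y = (-5)² = 25)
H(r) = 6 + r
v = -1/25 ≈ -0.040000
k(E) = -151/25 - E (k(E) = -1/25 - (6 + E) = -1/25 + (-6 - E) = -151/25 - E)
(k(-2) + (-25 - 1*10))² = ((-151/25 - 1*(-2)) + (-25 - 1*10))² = ((-151/25 + 2) + (-25 - 10))² = (-101/25 - 35)² = (-976/25)² = 952576/625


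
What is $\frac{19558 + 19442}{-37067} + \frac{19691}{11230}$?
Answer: $\frac{291916297}{416262410} \approx 0.70128$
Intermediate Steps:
$\frac{19558 + 19442}{-37067} + \frac{19691}{11230} = 39000 \left(- \frac{1}{37067}\right) + 19691 \cdot \frac{1}{11230} = - \frac{39000}{37067} + \frac{19691}{11230} = \frac{291916297}{416262410}$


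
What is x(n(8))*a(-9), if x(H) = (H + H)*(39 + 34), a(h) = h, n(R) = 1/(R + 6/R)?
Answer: -5256/35 ≈ -150.17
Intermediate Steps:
x(H) = 146*H (x(H) = (2*H)*73 = 146*H)
x(n(8))*a(-9) = (146*(8/(6 + 8²)))*(-9) = (146*(8/(6 + 64)))*(-9) = (146*(8/70))*(-9) = (146*(8*(1/70)))*(-9) = (146*(4/35))*(-9) = (584/35)*(-9) = -5256/35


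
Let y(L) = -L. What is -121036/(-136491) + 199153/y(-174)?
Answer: 3022628043/2638826 ≈ 1145.4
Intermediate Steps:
-121036/(-136491) + 199153/y(-174) = -121036/(-136491) + 199153/((-1*(-174))) = -121036*(-1/136491) + 199153/174 = 121036/136491 + 199153*(1/174) = 121036/136491 + 199153/174 = 3022628043/2638826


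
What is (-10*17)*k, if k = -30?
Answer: 5100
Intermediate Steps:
(-10*17)*k = -10*17*(-30) = -170*(-30) = 5100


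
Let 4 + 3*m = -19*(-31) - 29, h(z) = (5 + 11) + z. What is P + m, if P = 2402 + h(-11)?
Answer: 7777/3 ≈ 2592.3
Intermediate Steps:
h(z) = 16 + z
m = 556/3 (m = -4/3 + (-19*(-31) - 29)/3 = -4/3 + (589 - 29)/3 = -4/3 + (1/3)*560 = -4/3 + 560/3 = 556/3 ≈ 185.33)
P = 2407 (P = 2402 + (16 - 11) = 2402 + 5 = 2407)
P + m = 2407 + 556/3 = 7777/3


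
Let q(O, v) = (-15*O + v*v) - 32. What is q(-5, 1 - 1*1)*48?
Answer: 2064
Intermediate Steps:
q(O, v) = -32 + v**2 - 15*O (q(O, v) = (-15*O + v**2) - 32 = (v**2 - 15*O) - 32 = -32 + v**2 - 15*O)
q(-5, 1 - 1*1)*48 = (-32 + (1 - 1*1)**2 - 15*(-5))*48 = (-32 + (1 - 1)**2 + 75)*48 = (-32 + 0**2 + 75)*48 = (-32 + 0 + 75)*48 = 43*48 = 2064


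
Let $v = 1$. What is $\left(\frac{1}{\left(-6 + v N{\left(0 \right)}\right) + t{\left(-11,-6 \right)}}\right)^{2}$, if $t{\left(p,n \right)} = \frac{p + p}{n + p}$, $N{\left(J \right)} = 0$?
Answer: $\frac{289}{6400} \approx 0.045156$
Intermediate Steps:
$t{\left(p,n \right)} = \frac{2 p}{n + p}$
$\left(\frac{1}{\left(-6 + v N{\left(0 \right)}\right) + t{\left(-11,-6 \right)}}\right)^{2} = \left(\frac{1}{\left(-6 + 1 \cdot 0\right) + 2 \left(-11\right) \frac{1}{-6 - 11}}\right)^{2} = \left(\frac{1}{\left(-6 + 0\right) + 2 \left(-11\right) \frac{1}{-17}}\right)^{2} = \left(\frac{1}{-6 + 2 \left(-11\right) \left(- \frac{1}{17}\right)}\right)^{2} = \left(\frac{1}{-6 + \frac{22}{17}}\right)^{2} = \left(\frac{1}{- \frac{80}{17}}\right)^{2} = \left(- \frac{17}{80}\right)^{2} = \frac{289}{6400}$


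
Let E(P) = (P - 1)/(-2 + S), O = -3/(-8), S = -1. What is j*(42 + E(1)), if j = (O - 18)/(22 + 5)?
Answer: -329/12 ≈ -27.417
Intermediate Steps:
O = 3/8 (O = -3*(-⅛) = 3/8 ≈ 0.37500)
j = -47/72 (j = (3/8 - 18)/(22 + 5) = -141/8/27 = -141/8*1/27 = -47/72 ≈ -0.65278)
E(P) = ⅓ - P/3 (E(P) = (P - 1)/(-2 - 1) = (-1 + P)/(-3) = (-1 + P)*(-⅓) = ⅓ - P/3)
j*(42 + E(1)) = -47*(42 + (⅓ - ⅓*1))/72 = -47*(42 + (⅓ - ⅓))/72 = -47*(42 + 0)/72 = -47/72*42 = -329/12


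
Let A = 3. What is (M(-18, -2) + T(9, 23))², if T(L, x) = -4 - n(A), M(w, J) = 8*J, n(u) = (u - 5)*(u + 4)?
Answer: 36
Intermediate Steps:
n(u) = (-5 + u)*(4 + u)
T(L, x) = 10 (T(L, x) = -4 - (-20 + 3² - 1*3) = -4 - (-20 + 9 - 3) = -4 - 1*(-14) = -4 + 14 = 10)
(M(-18, -2) + T(9, 23))² = (8*(-2) + 10)² = (-16 + 10)² = (-6)² = 36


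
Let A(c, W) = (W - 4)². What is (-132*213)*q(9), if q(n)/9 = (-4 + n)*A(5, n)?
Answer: -31630500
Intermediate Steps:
A(c, W) = (-4 + W)²
q(n) = 9*(-4 + n)³ (q(n) = 9*((-4 + n)*(-4 + n)²) = 9*(-4 + n)³)
(-132*213)*q(9) = (-132*213)*(9*(-4 + 9)³) = -253044*5³ = -253044*125 = -28116*1125 = -31630500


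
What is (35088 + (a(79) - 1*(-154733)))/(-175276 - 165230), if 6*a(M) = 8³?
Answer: -569719/1021518 ≈ -0.55772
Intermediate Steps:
a(M) = 256/3 (a(M) = (⅙)*8³ = (⅙)*512 = 256/3)
(35088 + (a(79) - 1*(-154733)))/(-175276 - 165230) = (35088 + (256/3 - 1*(-154733)))/(-175276 - 165230) = (35088 + (256/3 + 154733))/(-340506) = (35088 + 464455/3)*(-1/340506) = (569719/3)*(-1/340506) = -569719/1021518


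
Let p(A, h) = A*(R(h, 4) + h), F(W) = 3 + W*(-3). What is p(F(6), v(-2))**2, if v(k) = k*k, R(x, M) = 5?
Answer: 18225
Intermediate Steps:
v(k) = k**2
F(W) = 3 - 3*W
p(A, h) = A*(5 + h)
p(F(6), v(-2))**2 = ((3 - 3*6)*(5 + (-2)**2))**2 = ((3 - 18)*(5 + 4))**2 = (-15*9)**2 = (-135)**2 = 18225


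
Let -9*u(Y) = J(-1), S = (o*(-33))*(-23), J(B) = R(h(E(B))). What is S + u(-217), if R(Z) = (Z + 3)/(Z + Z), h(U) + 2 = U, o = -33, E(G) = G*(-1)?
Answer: -225422/9 ≈ -25047.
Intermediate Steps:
E(G) = -G
h(U) = -2 + U
R(Z) = (3 + Z)/(2*Z) (R(Z) = (3 + Z)/((2*Z)) = (3 + Z)*(1/(2*Z)) = (3 + Z)/(2*Z))
J(B) = (1 - B)/(2*(-2 - B)) (J(B) = (3 + (-2 - B))/(2*(-2 - B)) = (1 - B)/(2*(-2 - B)))
S = -25047 (S = -33*(-33)*(-23) = 1089*(-23) = -25047)
u(Y) = 1/9 (u(Y) = -(-1 - 1)/(18*(2 - 1)) = -(-2)/(18*1) = -(-2)/18 = -1/9*(-1) = 1/9)
S + u(-217) = -25047 + 1/9 = -225422/9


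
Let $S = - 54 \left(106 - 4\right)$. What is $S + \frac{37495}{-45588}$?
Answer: $- \frac{251136199}{45588} \approx -5508.8$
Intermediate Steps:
$S = -5508$ ($S = \left(-54\right) 102 = -5508$)
$S + \frac{37495}{-45588} = -5508 + \frac{37495}{-45588} = -5508 + 37495 \left(- \frac{1}{45588}\right) = -5508 - \frac{37495}{45588} = - \frac{251136199}{45588}$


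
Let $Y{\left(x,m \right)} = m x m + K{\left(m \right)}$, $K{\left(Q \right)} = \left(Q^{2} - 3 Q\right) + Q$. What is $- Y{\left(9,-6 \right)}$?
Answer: $-372$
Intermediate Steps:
$K{\left(Q \right)} = Q^{2} - 2 Q$
$Y{\left(x,m \right)} = m \left(-2 + m\right) + x m^{2}$ ($Y{\left(x,m \right)} = m x m + m \left(-2 + m\right) = x m^{2} + m \left(-2 + m\right) = m \left(-2 + m\right) + x m^{2}$)
$- Y{\left(9,-6 \right)} = - \left(-6\right) \left(-2 - 6 - 54\right) = - \left(-6\right) \left(-62\right) = \left(-1\right) 372 = -372$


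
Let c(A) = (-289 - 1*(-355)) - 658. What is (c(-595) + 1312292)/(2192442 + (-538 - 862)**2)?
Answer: 655850/2076221 ≈ 0.31589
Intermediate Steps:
c(A) = -592 (c(A) = (-289 + 355) - 658 = 66 - 658 = -592)
(c(-595) + 1312292)/(2192442 + (-538 - 862)**2) = (-592 + 1312292)/(2192442 + (-538 - 862)**2) = 1311700/(2192442 + (-1400)**2) = 1311700/(2192442 + 1960000) = 1311700/4152442 = 1311700*(1/4152442) = 655850/2076221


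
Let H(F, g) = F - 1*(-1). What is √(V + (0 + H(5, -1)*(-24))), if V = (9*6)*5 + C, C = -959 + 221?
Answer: 6*I*√17 ≈ 24.739*I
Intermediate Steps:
H(F, g) = 1 + F (H(F, g) = F + 1 = 1 + F)
C = -738
V = -468 (V = (9*6)*5 - 738 = 54*5 - 738 = 270 - 738 = -468)
√(V + (0 + H(5, -1)*(-24))) = √(-468 + (0 + (1 + 5)*(-24))) = √(-468 + (0 + 6*(-24))) = √(-468 + (0 - 144)) = √(-468 - 144) = √(-612) = 6*I*√17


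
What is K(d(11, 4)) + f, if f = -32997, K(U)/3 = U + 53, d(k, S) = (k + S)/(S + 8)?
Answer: -131337/4 ≈ -32834.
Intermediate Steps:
d(k, S) = (S + k)/(8 + S)
K(U) = 159 + 3*U (K(U) = 3*(U + 53) = 3*(53 + U) = 159 + 3*U)
K(d(11, 4)) + f = (159 + 3*((4 + 11)/(8 + 4))) - 32997 = (159 + 3*(15/12)) - 32997 = (159 + 3*((1/12)*15)) - 32997 = (159 + 3*(5/4)) - 32997 = (159 + 15/4) - 32997 = 651/4 - 32997 = -131337/4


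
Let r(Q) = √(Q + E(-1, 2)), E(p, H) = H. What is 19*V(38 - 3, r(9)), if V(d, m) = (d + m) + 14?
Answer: 931 + 19*√11 ≈ 994.02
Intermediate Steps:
r(Q) = √(2 + Q) (r(Q) = √(Q + 2) = √(2 + Q))
V(d, m) = 14 + d + m
19*V(38 - 3, r(9)) = 19*(14 + (38 - 3) + √(2 + 9)) = 19*(14 + 35 + √11) = 19*(49 + √11) = 931 + 19*√11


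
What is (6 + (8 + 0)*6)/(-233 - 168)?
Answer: -54/401 ≈ -0.13466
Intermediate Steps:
(6 + (8 + 0)*6)/(-233 - 168) = (6 + 8*6)/(-401) = (6 + 48)*(-1/401) = 54*(-1/401) = -54/401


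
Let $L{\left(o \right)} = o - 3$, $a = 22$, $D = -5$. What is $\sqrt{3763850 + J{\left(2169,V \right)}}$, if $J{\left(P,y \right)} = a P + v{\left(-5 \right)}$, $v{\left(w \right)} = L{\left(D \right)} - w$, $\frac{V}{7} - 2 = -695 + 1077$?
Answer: $\sqrt{3811565} \approx 1952.3$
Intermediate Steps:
$V = 2688$ ($V = 14 + 7 \left(-695 + 1077\right) = 14 + 7 \cdot 382 = 14 + 2674 = 2688$)
$L{\left(o \right)} = -3 + o$
$v{\left(w \right)} = -8 - w$ ($v{\left(w \right)} = \left(-3 - 5\right) - w = -8 - w$)
$J{\left(P,y \right)} = -3 + 22 P$ ($J{\left(P,y \right)} = 22 P - 3 = -3 + 22 P$)
$\sqrt{3763850 + J{\left(2169,V \right)}} = \sqrt{3763850 + \left(-3 + 22 \cdot 2169\right)} = \sqrt{3763850 + \left(-3 + 47718\right)} = \sqrt{3763850 + 47715} = \sqrt{3811565}$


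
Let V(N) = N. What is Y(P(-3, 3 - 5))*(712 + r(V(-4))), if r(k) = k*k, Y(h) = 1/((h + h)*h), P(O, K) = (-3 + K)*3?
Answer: 364/225 ≈ 1.6178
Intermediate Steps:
P(O, K) = -9 + 3*K
Y(h) = 1/(2*h²) (Y(h) = 1/(((2*h))*h) = (1/(2*h))/h = 1/(2*h²))
r(k) = k²
Y(P(-3, 3 - 5))*(712 + r(V(-4))) = (1/(2*(-9 + 3*(3 - 5))²))*(712 + (-4)²) = (1/(2*(-9 + 3*(-2))²))*(712 + 16) = (1/(2*(-9 - 6)²))*728 = ((½)/(-15)²)*728 = ((½)*(1/225))*728 = (1/450)*728 = 364/225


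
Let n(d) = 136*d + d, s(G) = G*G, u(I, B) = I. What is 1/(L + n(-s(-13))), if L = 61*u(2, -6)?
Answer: -1/23031 ≈ -4.3420e-5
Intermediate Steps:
s(G) = G²
n(d) = 137*d
L = 122 (L = 61*2 = 122)
1/(L + n(-s(-13))) = 1/(122 + 137*(-1*(-13)²)) = 1/(122 + 137*(-1*169)) = 1/(122 + 137*(-169)) = 1/(122 - 23153) = 1/(-23031) = -1/23031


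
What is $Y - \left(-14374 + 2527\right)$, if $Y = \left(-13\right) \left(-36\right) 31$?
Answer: $26355$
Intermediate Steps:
$Y = 14508$ ($Y = 468 \cdot 31 = 14508$)
$Y - \left(-14374 + 2527\right) = 14508 - \left(-14374 + 2527\right) = 14508 - -11847 = 14508 + 11847 = 26355$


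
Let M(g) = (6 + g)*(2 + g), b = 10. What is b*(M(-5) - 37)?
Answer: -400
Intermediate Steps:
M(g) = (2 + g)*(6 + g)
b*(M(-5) - 37) = 10*((12 + (-5)² + 8*(-5)) - 37) = 10*((12 + 25 - 40) - 37) = 10*(-3 - 37) = 10*(-40) = -400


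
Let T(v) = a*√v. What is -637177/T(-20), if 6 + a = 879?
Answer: 637177*I*√5/8730 ≈ 163.2*I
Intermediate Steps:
a = 873 (a = -6 + 879 = 873)
T(v) = 873*√v
-637177/T(-20) = -637177*(-I*√5/8730) = -(-637177)*I*√5/8730 = 637177*I*√5/8730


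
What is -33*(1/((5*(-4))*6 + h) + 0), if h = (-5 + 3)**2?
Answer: 33/116 ≈ 0.28448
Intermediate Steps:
h = 4 (h = (-2)**2 = 4)
-33*(1/((5*(-4))*6 + h) + 0) = -33*(1/((5*(-4))*6 + 4) + 0) = -33*(1/(-20*6 + 4) + 0) = -33*(1/(-120 + 4) + 0) = -33*(1/(-116) + 0) = -33*(-1/116 + 0) = -33*(-1/116) = 33/116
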